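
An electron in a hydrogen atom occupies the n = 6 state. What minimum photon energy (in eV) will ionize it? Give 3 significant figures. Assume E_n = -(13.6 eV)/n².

0.378 eV

E_6 = −13.60/36 = −0.378 eV, so ionization (to E = 0) requires 0.378 eV.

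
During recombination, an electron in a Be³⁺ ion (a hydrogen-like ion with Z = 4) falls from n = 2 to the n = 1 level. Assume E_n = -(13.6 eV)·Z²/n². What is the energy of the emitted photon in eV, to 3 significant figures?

163 eV

The Bohr energies scale as Z², so for Z = 4: E_n = −217.6/n² eV.
E_2 = −217.6/4 = −54.40 eV and E_1 = −217.6/1 = −217.6 eV.
The photon energy is |E_2 − E_1| = 163 eV.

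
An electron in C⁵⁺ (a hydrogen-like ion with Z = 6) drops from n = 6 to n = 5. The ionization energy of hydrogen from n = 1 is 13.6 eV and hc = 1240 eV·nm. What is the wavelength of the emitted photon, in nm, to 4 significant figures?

For Z = 6 the level energies scale as Z², so the effective Rydberg energy is 13.6 × 36 = 489.6 eV.
ΔE = 489.6 × (1/5² − 1/6²) = 489.6 × 0.01222 = 5.984 eV.
λ = hc/ΔE = 1240 / 5.984 = 207.2 nm.

207.2 nm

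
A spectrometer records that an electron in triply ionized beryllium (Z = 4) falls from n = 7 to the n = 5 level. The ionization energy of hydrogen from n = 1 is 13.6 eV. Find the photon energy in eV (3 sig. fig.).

The Bohr energies scale as Z², so for Z = 4: E_n = −217.6/n² eV.
E_7 = −217.6/49 = −4.441 eV and E_5 = −217.6/25 = −8.704 eV.
The photon energy is |E_7 − E_5| = 4.26 eV.

4.26 eV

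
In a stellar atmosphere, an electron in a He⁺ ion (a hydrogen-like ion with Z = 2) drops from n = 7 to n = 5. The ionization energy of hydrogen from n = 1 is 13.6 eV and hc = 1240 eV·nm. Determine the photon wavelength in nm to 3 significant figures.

1160 nm

For Z = 2 the level energies scale as Z², so the effective Rydberg energy is 13.6 × 4 = 54.40 eV.
ΔE = 54.40 × (1/5² − 1/7²) = 54.40 × 0.01959 = 1.066 eV.
λ = hc/ΔE = 1240 / 1.066 = 1160 nm.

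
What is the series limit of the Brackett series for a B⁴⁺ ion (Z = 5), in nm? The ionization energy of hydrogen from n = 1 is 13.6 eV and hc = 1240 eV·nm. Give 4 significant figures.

58.35 nm

The Brackett series has lower level n_f = 4; the series limit corresponds to n_i → ∞.
ΔE_max = 13.6 × 25 / 4² = 21.25 eV.
λ_min = 1240 / 21.25 = 58.35 nm.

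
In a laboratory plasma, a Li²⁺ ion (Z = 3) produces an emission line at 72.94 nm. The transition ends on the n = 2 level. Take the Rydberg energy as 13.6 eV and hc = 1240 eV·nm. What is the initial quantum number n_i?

The photon energy is ΔE = hc/λ = 1240 / 72.94 = 17.00 eV.
With Z = 3, ΔE = 122.4 × (1/n_f² − 1/n_i²), so 1/n_f² − 1/n_i² = 0.1389.
With n_f = 2: 1/n_i² = 1/4 − 0.1389 = 0.1111, so n_i ≈ 3.00.

n_i = 3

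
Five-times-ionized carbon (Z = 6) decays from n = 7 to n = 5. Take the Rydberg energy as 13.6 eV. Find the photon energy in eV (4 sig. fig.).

The Bohr energies scale as Z², so for Z = 6: E_n = −489.6/n² eV.
E_7 = −489.6/49 = −9.992 eV and E_5 = −489.6/25 = −19.58 eV.
The photon energy is |E_7 − E_5| = 9.592 eV.

9.592 eV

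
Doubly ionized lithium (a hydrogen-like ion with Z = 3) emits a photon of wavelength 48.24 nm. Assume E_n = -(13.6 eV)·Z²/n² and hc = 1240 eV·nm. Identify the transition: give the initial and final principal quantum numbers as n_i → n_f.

The photon energy is ΔE = hc/λ = 1240 / 48.24 = 25.70 eV.
With Z = 3, ΔE = 122.4 × (1/n_f² − 1/n_i²), so 1/n_f² − 1/n_i² = 0.2100.
Trying n_f = 2 gives 1/n_i² = 0.03999, i.e. n_i ≈ 5; this pair matches.

n_i = 5, n_f = 2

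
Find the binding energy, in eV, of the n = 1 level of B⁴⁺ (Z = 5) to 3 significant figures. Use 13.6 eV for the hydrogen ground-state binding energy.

340 eV

E_n = −13.6 Z²/n² = −340.0/n² eV for Z = 5.
E_1 = −340.0/1 = −340 eV, so ionization (to E = 0) requires 340 eV.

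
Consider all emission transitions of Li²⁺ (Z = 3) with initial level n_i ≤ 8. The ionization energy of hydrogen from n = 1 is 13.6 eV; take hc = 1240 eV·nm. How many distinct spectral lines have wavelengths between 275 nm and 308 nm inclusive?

Enumerate all n_i → n_f pairs with 1 ≤ n_f < n_i ≤ 8 and compute λ = 1240 / [13.6·9·(1/n_f² − 1/n_i²)].
Lines falling in [275, 308] nm: 6→4 (291.8 nm).

1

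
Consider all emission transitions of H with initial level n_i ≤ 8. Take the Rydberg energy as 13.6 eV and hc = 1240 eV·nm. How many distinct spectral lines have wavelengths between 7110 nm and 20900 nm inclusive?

4

Enumerate all n_i → n_f pairs with 1 ≤ n_f < n_i ≤ 8 and compute λ = 1240 / [13.6·1·(1/n_f² − 1/n_i²)].
Lines falling in [7110, 20900] nm: 6→5 (7460 nm), 8→6 (7503 nm), 7→6 (12370 nm), 8→7 (19060 nm).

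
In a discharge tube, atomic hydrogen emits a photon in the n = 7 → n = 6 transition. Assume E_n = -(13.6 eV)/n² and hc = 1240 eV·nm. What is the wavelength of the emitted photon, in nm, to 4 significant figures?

ΔE = 13.60 × (1/6² − 1/7²) = 13.60 × 0.007370 = 0.1002 eV.
λ = hc/ΔE = 1240 / 0.1002 = 12370 nm.

12370 nm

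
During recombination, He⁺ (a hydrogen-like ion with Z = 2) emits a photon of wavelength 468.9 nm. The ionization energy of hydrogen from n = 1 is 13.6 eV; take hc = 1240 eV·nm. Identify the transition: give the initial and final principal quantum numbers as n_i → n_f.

The photon energy is ΔE = hc/λ = 1240 / 468.9 = 2.644 eV.
With Z = 2, ΔE = 54.40 × (1/n_f² − 1/n_i²), so 1/n_f² − 1/n_i² = 0.04861.
Trying n_f = 3 gives 1/n_i² = 0.06250, i.e. n_i ≈ 4; this pair matches.

n_i = 4, n_f = 3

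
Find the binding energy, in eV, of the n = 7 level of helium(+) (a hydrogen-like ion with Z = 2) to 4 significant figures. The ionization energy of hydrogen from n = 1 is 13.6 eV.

1.110 eV

E_n = −13.6 Z²/n² = −54.40/n² eV for Z = 2.
E_7 = −54.40/49 = −1.110 eV, so ionization (to E = 0) requires 1.110 eV.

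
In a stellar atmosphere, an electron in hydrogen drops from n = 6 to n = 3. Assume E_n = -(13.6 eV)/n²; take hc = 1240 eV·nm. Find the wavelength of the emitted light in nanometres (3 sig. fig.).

ΔE = 13.60 × (1/3² − 1/6²) = 13.60 × 0.08333 = 1.133 eV.
λ = hc/ΔE = 1240 / 1.133 = 1090 nm.

1090 nm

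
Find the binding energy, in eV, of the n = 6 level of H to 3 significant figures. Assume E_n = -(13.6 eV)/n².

E_6 = −13.60/36 = −0.378 eV, so ionization (to E = 0) requires 0.378 eV.

0.378 eV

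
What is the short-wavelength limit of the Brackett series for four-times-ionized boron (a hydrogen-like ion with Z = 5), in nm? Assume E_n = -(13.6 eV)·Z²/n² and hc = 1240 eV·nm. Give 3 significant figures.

58.4 nm

The Brackett series has lower level n_f = 4; the series limit corresponds to n_i → ∞.
ΔE_max = 13.6 × 25 / 4² = 21.25 eV.
λ_min = 1240 / 21.25 = 58.4 nm.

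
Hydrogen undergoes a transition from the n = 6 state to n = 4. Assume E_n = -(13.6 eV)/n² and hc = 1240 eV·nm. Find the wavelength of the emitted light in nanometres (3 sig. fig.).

2630 nm

ΔE = 13.60 × (1/4² − 1/6²) = 13.60 × 0.03472 = 0.4722 eV.
λ = hc/ΔE = 1240 / 0.4722 = 2630 nm.
This line belongs to the Brackett series.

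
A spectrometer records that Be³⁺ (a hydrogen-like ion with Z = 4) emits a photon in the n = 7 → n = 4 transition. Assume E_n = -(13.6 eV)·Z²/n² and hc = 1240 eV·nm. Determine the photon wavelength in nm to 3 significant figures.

135 nm

For Z = 4 the level energies scale as Z², so the effective Rydberg energy is 13.6 × 16 = 217.6 eV.
ΔE = 217.6 × (1/4² − 1/7²) = 217.6 × 0.04209 = 9.159 eV.
λ = hc/ΔE = 1240 / 9.159 = 135 nm.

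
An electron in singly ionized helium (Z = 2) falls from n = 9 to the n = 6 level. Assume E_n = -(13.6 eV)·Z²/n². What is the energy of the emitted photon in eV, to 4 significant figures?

The Bohr energies scale as Z², so for Z = 2: E_n = −54.40/n² eV.
E_9 = −54.40/81 = −0.6716 eV and E_6 = −54.40/36 = −1.511 eV.
The photon energy is |E_9 − E_6| = 0.8395 eV.

0.8395 eV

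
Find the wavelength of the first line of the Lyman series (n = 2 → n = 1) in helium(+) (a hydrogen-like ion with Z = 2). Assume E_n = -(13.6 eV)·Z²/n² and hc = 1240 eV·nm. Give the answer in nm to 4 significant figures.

30.39 nm

The Lyman series terminates on n_f = 1; the first line has n_i = 1+1 = 2.
ΔE = 54.40 × (1/1² − 1/2²) = 40.80 eV.
λ = 1240 / 40.80 = 30.39 nm.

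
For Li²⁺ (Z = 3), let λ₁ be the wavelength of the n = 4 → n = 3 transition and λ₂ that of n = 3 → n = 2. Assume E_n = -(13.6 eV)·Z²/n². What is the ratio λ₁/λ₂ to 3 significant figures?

2.86

λ ∝ 1/ΔE ∝ 1/(1/n_f² − 1/n_i²), and the Z² and hc factors cancel in the ratio.
λ₁/λ₂ = (1/2² − 1/3²)/(1/3² − 1/4²) = 0.1389/0.04861 = 2.86.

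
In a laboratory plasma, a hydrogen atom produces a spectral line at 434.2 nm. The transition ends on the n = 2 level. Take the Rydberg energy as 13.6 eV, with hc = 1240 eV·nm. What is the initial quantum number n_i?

The photon energy is ΔE = hc/λ = 1240 / 434.2 = 2.856 eV.
With Z = 1, ΔE = 13.60 × (1/n_f² − 1/n_i²), so 1/n_f² − 1/n_i² = 0.2100.
With n_f = 2: 1/n_i² = 1/4 − 0.2100 = 0.04001, so n_i ≈ 5.00.

n_i = 5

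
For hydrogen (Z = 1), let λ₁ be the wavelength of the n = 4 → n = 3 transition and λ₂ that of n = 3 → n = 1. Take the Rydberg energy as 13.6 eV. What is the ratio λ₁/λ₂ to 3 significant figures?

λ ∝ 1/ΔE ∝ 1/(1/n_f² − 1/n_i²), and the Z² and hc factors cancel in the ratio.
λ₁/λ₂ = (1/1² − 1/3²)/(1/3² − 1/4²) = 0.8889/0.04861 = 18.3.

18.3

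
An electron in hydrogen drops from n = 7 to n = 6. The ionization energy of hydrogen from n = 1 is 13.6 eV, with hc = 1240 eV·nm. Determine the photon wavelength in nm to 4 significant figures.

12370 nm

ΔE = 13.60 × (1/6² − 1/7²) = 13.60 × 0.007370 = 0.1002 eV.
λ = hc/ΔE = 1240 / 0.1002 = 12370 nm.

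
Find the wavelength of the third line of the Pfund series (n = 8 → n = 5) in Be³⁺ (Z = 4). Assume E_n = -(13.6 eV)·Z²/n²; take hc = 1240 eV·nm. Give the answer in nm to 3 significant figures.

The Pfund series terminates on n_f = 5; the third line has n_i = 5+3 = 8.
ΔE = 217.6 × (1/5² − 1/8²) = 5.304 eV.
λ = 1240 / 5.304 = 234 nm.

234 nm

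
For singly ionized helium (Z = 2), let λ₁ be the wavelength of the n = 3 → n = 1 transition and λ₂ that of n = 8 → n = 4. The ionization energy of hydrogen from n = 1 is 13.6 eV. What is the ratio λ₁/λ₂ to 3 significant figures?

0.0527

λ ∝ 1/ΔE ∝ 1/(1/n_f² − 1/n_i²), and the Z² and hc factors cancel in the ratio.
λ₁/λ₂ = (1/4² − 1/8²)/(1/1² − 1/3²) = 0.04688/0.8889 = 0.0527.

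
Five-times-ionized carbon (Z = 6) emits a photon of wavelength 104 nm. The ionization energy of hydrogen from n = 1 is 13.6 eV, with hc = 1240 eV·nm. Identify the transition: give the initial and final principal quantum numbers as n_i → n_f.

n_i = 8, n_f = 5

The photon energy is ΔE = hc/λ = 1240 / 104 = 11.92 eV.
With Z = 6, ΔE = 489.6 × (1/n_f² − 1/n_i²), so 1/n_f² − 1/n_i² = 0.02435.
Trying n_f = 5 gives 1/n_i² = 0.01565, i.e. n_i ≈ 8; this pair matches.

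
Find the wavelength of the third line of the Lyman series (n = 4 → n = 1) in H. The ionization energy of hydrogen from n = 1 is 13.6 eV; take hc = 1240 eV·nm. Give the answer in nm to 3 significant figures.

97.3 nm

The Lyman series terminates on n_f = 1; the third line has n_i = 1+3 = 4.
ΔE = 13.60 × (1/1² − 1/4²) = 12.75 eV.
λ = 1240 / 12.75 = 97.3 nm.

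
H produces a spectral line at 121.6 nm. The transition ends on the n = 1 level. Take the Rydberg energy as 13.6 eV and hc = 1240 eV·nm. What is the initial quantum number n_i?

n_i = 2

The photon energy is ΔE = hc/λ = 1240 / 121.6 = 10.20 eV.
With Z = 1, ΔE = 13.60 × (1/n_f² − 1/n_i²), so 1/n_f² − 1/n_i² = 0.7498.
With n_f = 1: 1/n_i² = 1/1 − 0.7498 = 0.2502, so n_i ≈ 2.00.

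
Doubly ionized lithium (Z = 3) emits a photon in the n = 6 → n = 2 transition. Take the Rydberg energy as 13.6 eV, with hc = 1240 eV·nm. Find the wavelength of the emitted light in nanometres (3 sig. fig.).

For Z = 3 the level energies scale as Z², so the effective Rydberg energy is 13.6 × 9 = 122.4 eV.
ΔE = 122.4 × (1/2² − 1/6²) = 122.4 × 0.2222 = 27.20 eV.
λ = hc/ΔE = 1240 / 27.20 = 45.6 nm.

45.6 nm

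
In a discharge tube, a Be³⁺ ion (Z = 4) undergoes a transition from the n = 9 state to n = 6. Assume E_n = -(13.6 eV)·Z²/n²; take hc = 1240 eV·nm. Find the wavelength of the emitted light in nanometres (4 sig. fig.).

369.3 nm

For Z = 4 the level energies scale as Z², so the effective Rydberg energy is 13.6 × 16 = 217.6 eV.
ΔE = 217.6 × (1/6² − 1/9²) = 217.6 × 0.01543 = 3.358 eV.
λ = hc/ΔE = 1240 / 3.358 = 369.3 nm.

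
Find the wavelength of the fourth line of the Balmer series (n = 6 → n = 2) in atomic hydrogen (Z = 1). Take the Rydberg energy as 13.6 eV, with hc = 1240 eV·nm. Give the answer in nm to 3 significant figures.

The Balmer series terminates on n_f = 2; the fourth line has n_i = 2+4 = 6.
ΔE = 13.60 × (1/2² − 1/6²) = 3.022 eV.
λ = 1240 / 3.022 = 410 nm.

410 nm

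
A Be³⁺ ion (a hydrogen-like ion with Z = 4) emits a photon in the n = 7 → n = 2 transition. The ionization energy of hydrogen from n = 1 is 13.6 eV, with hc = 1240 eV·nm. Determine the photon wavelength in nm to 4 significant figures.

For Z = 4 the level energies scale as Z², so the effective Rydberg energy is 13.6 × 16 = 217.6 eV.
ΔE = 217.6 × (1/2² − 1/7²) = 217.6 × 0.2296 = 49.96 eV.
λ = hc/ΔE = 1240 / 49.96 = 24.82 nm.

24.82 nm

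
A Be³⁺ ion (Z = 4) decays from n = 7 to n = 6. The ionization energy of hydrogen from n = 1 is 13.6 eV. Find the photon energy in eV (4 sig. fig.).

1.604 eV

The Bohr energies scale as Z², so for Z = 4: E_n = −217.6/n² eV.
E_7 = −217.6/49 = −4.441 eV and E_6 = −217.6/36 = −6.044 eV.
The photon energy is |E_7 − E_6| = 1.604 eV.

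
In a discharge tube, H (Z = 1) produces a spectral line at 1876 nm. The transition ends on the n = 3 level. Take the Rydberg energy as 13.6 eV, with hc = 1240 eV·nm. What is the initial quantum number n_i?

n_i = 4

The photon energy is ΔE = hc/λ = 1240 / 1876 = 0.6610 eV.
With Z = 1, ΔE = 13.60 × (1/n_f² − 1/n_i²), so 1/n_f² − 1/n_i² = 0.04860.
With n_f = 3: 1/n_i² = 1/9 − 0.04860 = 0.06251, so n_i ≈ 4.00.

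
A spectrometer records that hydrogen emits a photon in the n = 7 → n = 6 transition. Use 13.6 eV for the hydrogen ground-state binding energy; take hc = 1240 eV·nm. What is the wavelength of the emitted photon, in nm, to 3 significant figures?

12400 nm

ΔE = 13.60 × (1/6² − 1/7²) = 13.60 × 0.007370 = 0.1002 eV.
λ = hc/ΔE = 1240 / 0.1002 = 12400 nm.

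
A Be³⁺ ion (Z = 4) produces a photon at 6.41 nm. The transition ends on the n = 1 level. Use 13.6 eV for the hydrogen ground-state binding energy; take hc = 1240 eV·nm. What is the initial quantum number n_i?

The photon energy is ΔE = hc/λ = 1240 / 6.41 = 193.4 eV.
With Z = 4, ΔE = 217.6 × (1/n_f² − 1/n_i²), so 1/n_f² − 1/n_i² = 0.8890.
With n_f = 1: 1/n_i² = 1/1 − 0.8890 = 0.1110, so n_i ≈ 3.00.

n_i = 3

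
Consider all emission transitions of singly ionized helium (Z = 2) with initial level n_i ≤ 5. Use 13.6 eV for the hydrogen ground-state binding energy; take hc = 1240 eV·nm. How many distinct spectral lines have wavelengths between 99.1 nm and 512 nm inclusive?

Enumerate all n_i → n_f pairs with 1 ≤ n_f < n_i ≤ 5 and compute λ = 1240 / [13.6·4·(1/n_f² − 1/n_i²)].
Lines falling in [99.1, 512] nm: 5→2 (108.5 nm), 4→2 (121.6 nm), 3→2 (164.1 nm), 5→3 (320.5 nm), 4→3 (468.9 nm).

5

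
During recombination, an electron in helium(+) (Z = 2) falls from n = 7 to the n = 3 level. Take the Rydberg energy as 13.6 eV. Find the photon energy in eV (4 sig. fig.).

4.934 eV

The Bohr energies scale as Z², so for Z = 2: E_n = −54.40/n² eV.
E_7 = −54.40/49 = −1.110 eV and E_3 = −54.40/9 = −6.044 eV.
The photon energy is |E_7 − E_3| = 4.934 eV.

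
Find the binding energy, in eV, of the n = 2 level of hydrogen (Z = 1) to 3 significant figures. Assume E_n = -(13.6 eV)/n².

3.40 eV

E_2 = −13.60/4 = −3.40 eV, so ionization (to E = 0) requires 3.40 eV.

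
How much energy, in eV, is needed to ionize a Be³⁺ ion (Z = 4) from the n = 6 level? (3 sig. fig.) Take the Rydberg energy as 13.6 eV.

6.04 eV

E_n = −13.6 Z²/n² = −217.6/n² eV for Z = 4.
E_6 = −217.6/36 = −6.04 eV, so ionization (to E = 0) requires 6.04 eV.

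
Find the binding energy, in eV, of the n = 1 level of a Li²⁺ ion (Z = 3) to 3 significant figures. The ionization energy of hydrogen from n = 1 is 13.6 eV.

122 eV

E_n = −13.6 Z²/n² = −122.4/n² eV for Z = 3.
E_1 = −122.4/1 = −122 eV, so ionization (to E = 0) requires 122 eV.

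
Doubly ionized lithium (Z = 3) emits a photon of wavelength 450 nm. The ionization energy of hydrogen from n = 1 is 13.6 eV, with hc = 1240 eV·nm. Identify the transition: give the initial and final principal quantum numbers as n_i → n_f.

The photon energy is ΔE = hc/λ = 1240 / 450 = 2.756 eV.
With Z = 3, ΔE = 122.4 × (1/n_f² − 1/n_i²), so 1/n_f² − 1/n_i² = 0.02251.
Trying n_f = 4 gives 1/n_i² = 0.03999, i.e. n_i ≈ 5; this pair matches.

n_i = 5, n_f = 4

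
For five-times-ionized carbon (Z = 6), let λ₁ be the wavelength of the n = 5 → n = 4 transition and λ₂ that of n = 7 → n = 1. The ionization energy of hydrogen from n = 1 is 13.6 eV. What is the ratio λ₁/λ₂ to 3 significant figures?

43.5

λ ∝ 1/ΔE ∝ 1/(1/n_f² − 1/n_i²), and the Z² and hc factors cancel in the ratio.
λ₁/λ₂ = (1/1² − 1/7²)/(1/4² − 1/5²) = 0.9796/0.02250 = 43.5.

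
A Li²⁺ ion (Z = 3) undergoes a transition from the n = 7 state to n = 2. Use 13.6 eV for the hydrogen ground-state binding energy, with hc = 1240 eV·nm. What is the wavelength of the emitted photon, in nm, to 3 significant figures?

44.1 nm

For Z = 3 the level energies scale as Z², so the effective Rydberg energy is 13.6 × 9 = 122.4 eV.
ΔE = 122.4 × (1/2² − 1/7²) = 122.4 × 0.2296 = 28.10 eV.
λ = hc/ΔE = 1240 / 28.10 = 44.1 nm.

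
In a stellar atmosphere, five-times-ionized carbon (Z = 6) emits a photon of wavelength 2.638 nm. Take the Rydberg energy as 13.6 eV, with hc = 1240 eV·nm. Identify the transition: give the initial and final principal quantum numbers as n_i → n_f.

The photon energy is ΔE = hc/λ = 1240 / 2.638 = 470.1 eV.
With Z = 6, ΔE = 489.6 × (1/n_f² − 1/n_i²), so 1/n_f² − 1/n_i² = 0.9601.
Trying n_f = 1 gives 1/n_i² = 0.03992, i.e. n_i ≈ 5; this pair matches.

n_i = 5, n_f = 1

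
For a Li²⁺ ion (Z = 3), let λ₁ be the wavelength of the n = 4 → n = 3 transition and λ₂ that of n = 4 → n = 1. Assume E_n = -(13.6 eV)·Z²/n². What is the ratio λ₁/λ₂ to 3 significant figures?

λ ∝ 1/ΔE ∝ 1/(1/n_f² − 1/n_i²), and the Z² and hc factors cancel in the ratio.
λ₁/λ₂ = (1/1² − 1/4²)/(1/3² − 1/4²) = 0.9375/0.04861 = 19.3.

19.3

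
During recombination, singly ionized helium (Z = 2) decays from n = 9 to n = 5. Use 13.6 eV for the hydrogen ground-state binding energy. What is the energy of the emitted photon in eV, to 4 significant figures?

The Bohr energies scale as Z², so for Z = 2: E_n = −54.40/n² eV.
E_9 = −54.40/81 = −0.6716 eV and E_5 = −54.40/25 = −2.176 eV.
The photon energy is |E_9 − E_5| = 1.504 eV.

1.504 eV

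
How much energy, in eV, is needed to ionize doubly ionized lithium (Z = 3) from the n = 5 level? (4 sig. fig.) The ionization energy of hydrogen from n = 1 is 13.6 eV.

4.896 eV

E_n = −13.6 Z²/n² = −122.4/n² eV for Z = 3.
E_5 = −122.4/25 = −4.896 eV, so ionization (to E = 0) requires 4.896 eV.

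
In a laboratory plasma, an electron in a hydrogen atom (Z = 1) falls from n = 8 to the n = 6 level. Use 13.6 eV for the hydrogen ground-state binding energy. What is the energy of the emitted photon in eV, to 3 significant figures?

E_8 = −13.60/64 = −0.2125 eV and E_6 = −13.60/36 = −0.3778 eV.
The photon energy is |E_8 − E_6| = 0.165 eV.

0.165 eV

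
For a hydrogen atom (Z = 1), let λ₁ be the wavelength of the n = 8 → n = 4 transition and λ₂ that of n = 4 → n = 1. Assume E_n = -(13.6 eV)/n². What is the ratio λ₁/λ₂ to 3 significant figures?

20.0

λ ∝ 1/ΔE ∝ 1/(1/n_f² − 1/n_i²), and the Z² and hc factors cancel in the ratio.
λ₁/λ₂ = (1/1² − 1/4²)/(1/4² − 1/8²) = 0.9375/0.04688 = 20.0.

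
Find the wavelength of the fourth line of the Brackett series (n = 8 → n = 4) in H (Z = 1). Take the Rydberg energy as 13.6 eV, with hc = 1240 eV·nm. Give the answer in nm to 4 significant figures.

The Brackett series terminates on n_f = 4; the fourth line has n_i = 4+4 = 8.
ΔE = 13.60 × (1/4² − 1/8²) = 0.6375 eV.
λ = 1240 / 0.6375 = 1945 nm.

1945 nm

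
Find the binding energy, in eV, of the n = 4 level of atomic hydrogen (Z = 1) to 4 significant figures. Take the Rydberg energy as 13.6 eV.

0.8500 eV

E_4 = −13.60/16 = −0.8500 eV, so ionization (to E = 0) requires 0.8500 eV.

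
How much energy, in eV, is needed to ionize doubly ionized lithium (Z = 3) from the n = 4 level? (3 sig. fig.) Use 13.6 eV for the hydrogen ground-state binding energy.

E_n = −13.6 Z²/n² = −122.4/n² eV for Z = 3.
E_4 = −122.4/16 = −7.65 eV, so ionization (to E = 0) requires 7.65 eV.

7.65 eV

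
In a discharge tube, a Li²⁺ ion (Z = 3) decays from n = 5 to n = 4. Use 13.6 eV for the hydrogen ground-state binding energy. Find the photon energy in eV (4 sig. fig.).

The Bohr energies scale as Z², so for Z = 3: E_n = −122.4/n² eV.
E_5 = −122.4/25 = −4.896 eV and E_4 = −122.4/16 = −7.650 eV.
The photon energy is |E_5 − E_4| = 2.754 eV.

2.754 eV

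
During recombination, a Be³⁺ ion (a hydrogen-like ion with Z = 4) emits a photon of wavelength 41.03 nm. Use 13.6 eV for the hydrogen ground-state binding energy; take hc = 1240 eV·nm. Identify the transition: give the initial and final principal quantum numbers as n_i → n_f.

n_i = 3, n_f = 2

The photon energy is ΔE = hc/λ = 1240 / 41.03 = 30.22 eV.
With Z = 4, ΔE = 217.6 × (1/n_f² − 1/n_i²), so 1/n_f² − 1/n_i² = 0.1389.
Trying n_f = 2 gives 1/n_i² = 0.1111, i.e. n_i ≈ 3; this pair matches.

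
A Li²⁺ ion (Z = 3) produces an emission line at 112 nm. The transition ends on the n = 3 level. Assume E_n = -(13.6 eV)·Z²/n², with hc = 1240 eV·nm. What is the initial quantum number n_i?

n_i = 7

The photon energy is ΔE = hc/λ = 1240 / 112 = 11.07 eV.
With Z = 3, ΔE = 122.4 × (1/n_f² − 1/n_i²), so 1/n_f² − 1/n_i² = 0.09045.
With n_f = 3: 1/n_i² = 1/9 − 0.09045 = 0.02066, so n_i ≈ 6.96.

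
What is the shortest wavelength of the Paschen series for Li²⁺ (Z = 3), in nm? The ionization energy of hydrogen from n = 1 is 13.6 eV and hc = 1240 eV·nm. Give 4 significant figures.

The Paschen series has lower level n_f = 3; the series limit corresponds to n_i → ∞.
ΔE_max = 13.6 × 9 / 3² = 13.60 eV.
λ_min = 1240 / 13.60 = 91.18 nm.

91.18 nm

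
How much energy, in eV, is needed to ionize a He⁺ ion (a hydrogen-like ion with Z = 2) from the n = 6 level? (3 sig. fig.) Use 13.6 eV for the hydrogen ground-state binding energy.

E_n = −13.6 Z²/n² = −54.40/n² eV for Z = 2.
E_6 = −54.40/36 = −1.51 eV, so ionization (to E = 0) requires 1.51 eV.

1.51 eV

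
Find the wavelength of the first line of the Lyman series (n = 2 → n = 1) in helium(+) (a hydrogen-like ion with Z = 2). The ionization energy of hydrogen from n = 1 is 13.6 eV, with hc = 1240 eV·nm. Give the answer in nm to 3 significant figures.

The Lyman series terminates on n_f = 1; the first line has n_i = 1+1 = 2.
ΔE = 54.40 × (1/1² − 1/2²) = 40.80 eV.
λ = 1240 / 40.80 = 30.4 nm.

30.4 nm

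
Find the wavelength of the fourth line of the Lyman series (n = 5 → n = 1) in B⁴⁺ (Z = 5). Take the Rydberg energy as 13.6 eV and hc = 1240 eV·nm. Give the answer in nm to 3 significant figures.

3.80 nm

The Lyman series terminates on n_f = 1; the fourth line has n_i = 1+4 = 5.
ΔE = 340.0 × (1/1² − 1/5²) = 326.4 eV.
λ = 1240 / 326.4 = 3.80 nm.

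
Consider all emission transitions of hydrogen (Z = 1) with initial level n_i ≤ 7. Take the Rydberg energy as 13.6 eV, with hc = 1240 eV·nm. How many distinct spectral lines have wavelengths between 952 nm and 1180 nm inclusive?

2

Enumerate all n_i → n_f pairs with 1 ≤ n_f < n_i ≤ 7 and compute λ = 1240 / [13.6·1·(1/n_f² − 1/n_i²)].
Lines falling in [952, 1180] nm: 7→3 (1005 nm), 6→3 (1094 nm).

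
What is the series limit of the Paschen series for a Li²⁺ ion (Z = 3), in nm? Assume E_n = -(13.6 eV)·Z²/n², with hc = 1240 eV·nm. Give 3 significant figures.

91.2 nm

The Paschen series has lower level n_f = 3; the series limit corresponds to n_i → ∞.
ΔE_max = 13.6 × 9 / 3² = 13.60 eV.
λ_min = 1240 / 13.60 = 91.2 nm.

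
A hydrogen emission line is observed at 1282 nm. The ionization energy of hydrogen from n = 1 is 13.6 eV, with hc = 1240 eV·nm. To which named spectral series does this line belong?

Paschen

ΔE = 1240/1282 = 0.9672 eV.
This matches 13.6 × (1/3² − 1/5²), so n_f = 3: the Paschen series.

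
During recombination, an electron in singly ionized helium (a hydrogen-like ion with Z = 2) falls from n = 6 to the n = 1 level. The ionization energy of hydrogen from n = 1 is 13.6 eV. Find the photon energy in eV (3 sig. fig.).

The Bohr energies scale as Z², so for Z = 2: E_n = −54.40/n² eV.
E_6 = −54.40/36 = −1.511 eV and E_1 = −54.40/1 = −54.40 eV.
The photon energy is |E_6 − E_1| = 52.9 eV.

52.9 eV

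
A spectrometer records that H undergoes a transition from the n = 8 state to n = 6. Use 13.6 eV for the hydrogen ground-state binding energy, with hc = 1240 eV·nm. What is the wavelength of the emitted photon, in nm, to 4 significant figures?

ΔE = 13.60 × (1/6² − 1/8²) = 13.60 × 0.01215 = 0.1653 eV.
λ = hc/ΔE = 1240 / 0.1653 = 7503 nm.

7503 nm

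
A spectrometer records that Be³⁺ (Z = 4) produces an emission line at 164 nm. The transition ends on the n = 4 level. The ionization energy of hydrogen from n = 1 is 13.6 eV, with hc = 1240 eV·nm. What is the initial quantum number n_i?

n_i = 6

The photon energy is ΔE = hc/λ = 1240 / 164 = 7.561 eV.
With Z = 4, ΔE = 217.6 × (1/n_f² − 1/n_i²), so 1/n_f² − 1/n_i² = 0.03475.
With n_f = 4: 1/n_i² = 1/16 − 0.03475 = 0.02775, so n_i ≈ 6.00.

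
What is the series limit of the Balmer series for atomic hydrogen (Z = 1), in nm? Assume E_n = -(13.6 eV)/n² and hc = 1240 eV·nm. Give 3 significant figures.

The Balmer series has lower level n_f = 2; the series limit corresponds to n_i → ∞.
ΔE_max = 13.6 × 1 / 2² = 3.400 eV.
λ_min = 1240 / 3.400 = 365 nm.

365 nm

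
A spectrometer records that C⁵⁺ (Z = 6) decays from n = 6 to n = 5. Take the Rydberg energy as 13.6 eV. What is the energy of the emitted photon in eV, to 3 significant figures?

5.98 eV

The Bohr energies scale as Z², so for Z = 6: E_n = −489.6/n² eV.
E_6 = −489.6/36 = −13.60 eV and E_5 = −489.6/25 = −19.58 eV.
The photon energy is |E_6 − E_5| = 5.98 eV.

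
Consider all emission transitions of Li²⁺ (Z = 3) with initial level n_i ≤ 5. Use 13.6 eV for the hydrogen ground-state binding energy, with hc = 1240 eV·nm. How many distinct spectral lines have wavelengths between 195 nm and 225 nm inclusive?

Enumerate all n_i → n_f pairs with 1 ≤ n_f < n_i ≤ 5 and compute λ = 1240 / [13.6·9·(1/n_f² − 1/n_i²)].
Lines falling in [195, 225] nm: 4→3 (208.4 nm).

1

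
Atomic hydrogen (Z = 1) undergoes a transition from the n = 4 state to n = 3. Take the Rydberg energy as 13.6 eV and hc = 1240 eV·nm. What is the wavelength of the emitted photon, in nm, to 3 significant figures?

1880 nm

ΔE = 13.60 × (1/3² − 1/4²) = 13.60 × 0.04861 = 0.6611 eV.
λ = hc/ΔE = 1240 / 0.6611 = 1880 nm.
This line belongs to the Paschen series.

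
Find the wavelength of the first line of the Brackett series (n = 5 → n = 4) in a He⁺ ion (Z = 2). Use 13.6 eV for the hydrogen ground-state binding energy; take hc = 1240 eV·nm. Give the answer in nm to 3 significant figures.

The Brackett series terminates on n_f = 4; the first line has n_i = 4+1 = 5.
ΔE = 54.40 × (1/4² − 1/5²) = 1.224 eV.
λ = 1240 / 1.224 = 1010 nm.

1010 nm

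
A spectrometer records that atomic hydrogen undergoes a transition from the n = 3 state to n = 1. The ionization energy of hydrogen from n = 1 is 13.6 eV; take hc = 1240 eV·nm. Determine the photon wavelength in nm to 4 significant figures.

ΔE = 13.60 × (1/1² − 1/3²) = 13.60 × 0.8889 = 12.09 eV.
λ = hc/ΔE = 1240 / 12.09 = 102.6 nm.

102.6 nm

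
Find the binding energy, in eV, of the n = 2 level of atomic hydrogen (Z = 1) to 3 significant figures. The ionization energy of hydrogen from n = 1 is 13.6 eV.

3.40 eV

E_2 = −13.60/4 = −3.40 eV, so ionization (to E = 0) requires 3.40 eV.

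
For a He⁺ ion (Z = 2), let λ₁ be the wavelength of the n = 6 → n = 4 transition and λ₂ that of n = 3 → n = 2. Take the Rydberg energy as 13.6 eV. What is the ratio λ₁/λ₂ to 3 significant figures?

4.00

λ ∝ 1/ΔE ∝ 1/(1/n_f² − 1/n_i²), and the Z² and hc factors cancel in the ratio.
λ₁/λ₂ = (1/2² − 1/3²)/(1/4² − 1/6²) = 0.1389/0.03472 = 4.00.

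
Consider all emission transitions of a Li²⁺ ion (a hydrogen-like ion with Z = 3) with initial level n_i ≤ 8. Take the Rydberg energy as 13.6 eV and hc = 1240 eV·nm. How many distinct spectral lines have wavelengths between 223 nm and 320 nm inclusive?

Enumerate all n_i → n_f pairs with 1 ≤ n_f < n_i ≤ 8 and compute λ = 1240 / [13.6·9·(1/n_f² − 1/n_i²)].
Lines falling in [223, 320] nm: 7→4 (240.7 nm), 6→4 (291.8 nm).

2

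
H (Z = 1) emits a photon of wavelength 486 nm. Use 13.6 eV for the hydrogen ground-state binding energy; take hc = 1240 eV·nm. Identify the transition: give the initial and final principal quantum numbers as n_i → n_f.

n_i = 4, n_f = 2

The photon energy is ΔE = hc/λ = 1240 / 486 = 2.551 eV.
With Z = 1, ΔE = 13.60 × (1/n_f² − 1/n_i²), so 1/n_f² − 1/n_i² = 0.1876.
Trying n_f = 2 gives 1/n_i² = 0.06239, i.e. n_i ≈ 4; this pair matches.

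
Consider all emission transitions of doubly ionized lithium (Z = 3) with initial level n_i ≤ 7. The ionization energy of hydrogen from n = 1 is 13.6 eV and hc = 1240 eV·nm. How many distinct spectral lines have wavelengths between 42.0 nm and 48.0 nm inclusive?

2

Enumerate all n_i → n_f pairs with 1 ≤ n_f < n_i ≤ 7 and compute λ = 1240 / [13.6·9·(1/n_f² − 1/n_i²)].
Lines falling in [42.0, 48.0] nm: 7→2 (44.12 nm), 6→2 (45.59 nm).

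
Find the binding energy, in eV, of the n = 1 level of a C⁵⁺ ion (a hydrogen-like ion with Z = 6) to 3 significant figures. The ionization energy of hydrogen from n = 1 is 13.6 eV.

E_n = −13.6 Z²/n² = −489.6/n² eV for Z = 6.
E_1 = −489.6/1 = −490 eV, so ionization (to E = 0) requires 490 eV.

490 eV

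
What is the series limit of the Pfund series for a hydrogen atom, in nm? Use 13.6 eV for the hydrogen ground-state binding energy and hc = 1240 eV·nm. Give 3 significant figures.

The Pfund series has lower level n_f = 5; the series limit corresponds to n_i → ∞.
ΔE_max = 13.6 × 1 / 5² = 0.5440 eV.
λ_min = 1240 / 0.5440 = 2280 nm.

2280 nm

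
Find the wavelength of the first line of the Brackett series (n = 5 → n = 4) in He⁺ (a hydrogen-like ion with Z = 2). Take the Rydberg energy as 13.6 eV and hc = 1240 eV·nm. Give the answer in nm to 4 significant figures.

1013 nm

The Brackett series terminates on n_f = 4; the first line has n_i = 4+1 = 5.
ΔE = 54.40 × (1/4² − 1/5²) = 1.224 eV.
λ = 1240 / 1.224 = 1013 nm.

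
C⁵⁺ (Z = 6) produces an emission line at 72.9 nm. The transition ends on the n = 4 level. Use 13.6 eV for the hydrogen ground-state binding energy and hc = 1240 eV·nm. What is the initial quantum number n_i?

n_i = 6

The photon energy is ΔE = hc/λ = 1240 / 72.9 = 17.01 eV.
With Z = 6, ΔE = 489.6 × (1/n_f² − 1/n_i²), so 1/n_f² − 1/n_i² = 0.03474.
With n_f = 4: 1/n_i² = 1/16 − 0.03474 = 0.02776, so n_i ≈ 6.00.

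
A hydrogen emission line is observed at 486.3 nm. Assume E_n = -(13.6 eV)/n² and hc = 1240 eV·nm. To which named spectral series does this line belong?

Balmer

ΔE = 1240/486.3 = 2.550 eV.
This matches 13.6 × (1/2² − 1/4²), so n_f = 2: the Balmer series.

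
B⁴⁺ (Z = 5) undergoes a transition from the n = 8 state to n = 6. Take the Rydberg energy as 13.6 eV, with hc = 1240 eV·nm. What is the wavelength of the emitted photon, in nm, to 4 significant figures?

300.1 nm

For Z = 5 the level energies scale as Z², so the effective Rydberg energy is 13.6 × 25 = 340.0 eV.
ΔE = 340.0 × (1/6² − 1/8²) = 340.0 × 0.01215 = 4.132 eV.
λ = hc/ΔE = 1240 / 4.132 = 300.1 nm.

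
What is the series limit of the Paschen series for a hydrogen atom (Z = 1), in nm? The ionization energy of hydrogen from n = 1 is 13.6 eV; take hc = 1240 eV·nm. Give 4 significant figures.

The Paschen series has lower level n_f = 3; the series limit corresponds to n_i → ∞.
ΔE_max = 13.6 × 1 / 3² = 1.511 eV.
λ_min = 1240 / 1.511 = 820.6 nm.

820.6 nm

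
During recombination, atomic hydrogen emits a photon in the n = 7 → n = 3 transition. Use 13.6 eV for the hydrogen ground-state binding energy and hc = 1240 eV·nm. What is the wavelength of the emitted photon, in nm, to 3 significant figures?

ΔE = 13.60 × (1/3² − 1/7²) = 13.60 × 0.09070 = 1.234 eV.
λ = hc/ΔE = 1240 / 1.234 = 1010 nm.

1010 nm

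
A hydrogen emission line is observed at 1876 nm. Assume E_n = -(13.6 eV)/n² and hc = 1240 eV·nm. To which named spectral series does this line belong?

ΔE = 1240/1876 = 0.6610 eV.
This matches 13.6 × (1/3² − 1/4²), so n_f = 3: the Paschen series.

Paschen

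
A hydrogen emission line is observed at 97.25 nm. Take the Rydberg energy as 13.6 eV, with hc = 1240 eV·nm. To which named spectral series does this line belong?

Lyman

ΔE = 1240/97.25 = 12.75 eV.
This matches 13.6 × (1/1² − 1/4²), so n_f = 1: the Lyman series.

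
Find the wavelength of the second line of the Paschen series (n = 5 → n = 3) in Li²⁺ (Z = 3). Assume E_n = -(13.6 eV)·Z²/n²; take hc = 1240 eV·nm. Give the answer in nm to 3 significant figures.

The Paschen series terminates on n_f = 3; the second line has n_i = 3+2 = 5.
ΔE = 122.4 × (1/3² − 1/5²) = 8.704 eV.
λ = 1240 / 8.704 = 142 nm.

142 nm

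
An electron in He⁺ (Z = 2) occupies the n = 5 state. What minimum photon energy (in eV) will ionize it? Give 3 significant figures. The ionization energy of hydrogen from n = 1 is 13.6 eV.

E_n = −13.6 Z²/n² = −54.40/n² eV for Z = 2.
E_5 = −54.40/25 = −2.18 eV, so ionization (to E = 0) requires 2.18 eV.

2.18 eV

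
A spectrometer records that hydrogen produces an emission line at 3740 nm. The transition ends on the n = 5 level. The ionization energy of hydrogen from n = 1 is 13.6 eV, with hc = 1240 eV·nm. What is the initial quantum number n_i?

The photon energy is ΔE = hc/λ = 1240 / 3740 = 0.3316 eV.
With Z = 1, ΔE = 13.60 × (1/n_f² − 1/n_i²), so 1/n_f² − 1/n_i² = 0.02438.
With n_f = 5: 1/n_i² = 1/25 − 0.02438 = 0.01562, so n_i ≈ 8.00.

n_i = 8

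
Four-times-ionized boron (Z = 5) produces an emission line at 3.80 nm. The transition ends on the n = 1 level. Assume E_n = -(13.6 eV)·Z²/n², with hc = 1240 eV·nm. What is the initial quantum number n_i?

n_i = 5

The photon energy is ΔE = hc/λ = 1240 / 3.80 = 326.3 eV.
With Z = 5, ΔE = 340.0 × (1/n_f² − 1/n_i²), so 1/n_f² − 1/n_i² = 0.9598.
With n_f = 1: 1/n_i² = 1/1 − 0.9598 = 0.04025, so n_i ≈ 4.98.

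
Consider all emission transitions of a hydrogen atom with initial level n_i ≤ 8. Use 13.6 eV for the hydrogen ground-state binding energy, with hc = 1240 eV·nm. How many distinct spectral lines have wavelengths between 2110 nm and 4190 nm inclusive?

Enumerate all n_i → n_f pairs with 1 ≤ n_f < n_i ≤ 8 and compute λ = 1240 / [13.6·1·(1/n_f² − 1/n_i²)].
Lines falling in [2110, 4190] nm: 7→4 (2166 nm), 6→4 (2626 nm), 8→5 (3741 nm), 5→4 (4052 nm).

4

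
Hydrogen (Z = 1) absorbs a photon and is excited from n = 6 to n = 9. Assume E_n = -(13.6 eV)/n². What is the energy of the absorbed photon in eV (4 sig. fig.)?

0.2099 eV

E_9 = −13.60/81 = −0.1679 eV and E_6 = −13.60/36 = −0.3778 eV.
The photon energy is |E_9 − E_6| = 0.2099 eV.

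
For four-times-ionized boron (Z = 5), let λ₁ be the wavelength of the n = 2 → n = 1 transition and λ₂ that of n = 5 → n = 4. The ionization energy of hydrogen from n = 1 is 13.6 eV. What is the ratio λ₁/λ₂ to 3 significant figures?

λ ∝ 1/ΔE ∝ 1/(1/n_f² − 1/n_i²), and the Z² and hc factors cancel in the ratio.
λ₁/λ₂ = (1/4² − 1/5²)/(1/1² − 1/2²) = 0.02250/0.7500 = 0.0300.

0.0300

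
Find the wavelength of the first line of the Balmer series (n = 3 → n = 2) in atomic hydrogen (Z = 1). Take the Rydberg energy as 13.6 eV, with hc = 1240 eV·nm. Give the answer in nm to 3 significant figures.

656 nm

The Balmer series terminates on n_f = 2; the first line has n_i = 2+1 = 3.
ΔE = 13.60 × (1/2² − 1/3²) = 1.889 eV.
λ = 1240 / 1.889 = 656 nm.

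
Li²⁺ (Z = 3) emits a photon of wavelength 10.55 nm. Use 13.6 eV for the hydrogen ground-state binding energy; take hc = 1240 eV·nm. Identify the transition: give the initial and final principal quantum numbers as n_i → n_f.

n_i = 5, n_f = 1

The photon energy is ΔE = hc/λ = 1240 / 10.55 = 117.5 eV.
With Z = 3, ΔE = 122.4 × (1/n_f² − 1/n_i²), so 1/n_f² − 1/n_i² = 0.9603.
Trying n_f = 1 gives 1/n_i² = 0.03974, i.e. n_i ≈ 5; this pair matches.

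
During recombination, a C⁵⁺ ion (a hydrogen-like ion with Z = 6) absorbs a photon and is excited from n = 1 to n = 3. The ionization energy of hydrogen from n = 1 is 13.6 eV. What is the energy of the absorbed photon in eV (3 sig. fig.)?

435 eV

The Bohr energies scale as Z², so for Z = 6: E_n = −489.6/n² eV.
E_3 = −489.6/9 = −54.40 eV and E_1 = −489.6/1 = −489.6 eV.
The photon energy is |E_3 − E_1| = 435 eV.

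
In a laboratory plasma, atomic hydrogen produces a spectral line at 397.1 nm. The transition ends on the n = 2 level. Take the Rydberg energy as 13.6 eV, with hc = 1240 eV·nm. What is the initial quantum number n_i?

The photon energy is ΔE = hc/λ = 1240 / 397.1 = 3.123 eV.
With Z = 1, ΔE = 13.60 × (1/n_f² − 1/n_i²), so 1/n_f² − 1/n_i² = 0.2296.
With n_f = 2: 1/n_i² = 1/4 − 0.2296 = 0.02039, so n_i ≈ 7.00.

n_i = 7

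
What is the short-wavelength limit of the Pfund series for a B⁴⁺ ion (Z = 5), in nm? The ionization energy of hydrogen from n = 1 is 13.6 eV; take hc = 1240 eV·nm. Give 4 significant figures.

91.18 nm

The Pfund series has lower level n_f = 5; the series limit corresponds to n_i → ∞.
ΔE_max = 13.6 × 25 / 5² = 13.60 eV.
λ_min = 1240 / 13.60 = 91.18 nm.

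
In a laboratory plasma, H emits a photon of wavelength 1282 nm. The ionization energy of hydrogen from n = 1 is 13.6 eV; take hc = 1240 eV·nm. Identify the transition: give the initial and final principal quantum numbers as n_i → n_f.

n_i = 5, n_f = 3

The photon energy is ΔE = hc/λ = 1240 / 1282 = 0.9672 eV.
With Z = 1, ΔE = 13.60 × (1/n_f² − 1/n_i²), so 1/n_f² − 1/n_i² = 0.07112.
Trying n_f = 3 gives 1/n_i² = 0.03999, i.e. n_i ≈ 5; this pair matches.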